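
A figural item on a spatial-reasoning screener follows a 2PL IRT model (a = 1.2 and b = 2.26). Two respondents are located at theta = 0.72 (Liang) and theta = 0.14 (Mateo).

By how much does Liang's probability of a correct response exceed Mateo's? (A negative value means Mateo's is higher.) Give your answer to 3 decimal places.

0.063

P(theta) = 1 / (1 + exp(−a(theta − b)))
P(Liang) = 0.1361  [exponent -1.8480]
P(Mateo) = 0.0728  [exponent -2.5440]
Difference = 0.1361 − 0.0728 = 0.0633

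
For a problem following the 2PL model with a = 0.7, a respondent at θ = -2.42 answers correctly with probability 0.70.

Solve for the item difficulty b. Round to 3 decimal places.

P(θ) = 1 / (1 + exp(−a(θ − b)))
logit(0.70) = ln(0.70/0.30) = 0.8473
b = θ − logit/(a) = -2.42 − 0.8473/0.7000 = -3.6304

-3.630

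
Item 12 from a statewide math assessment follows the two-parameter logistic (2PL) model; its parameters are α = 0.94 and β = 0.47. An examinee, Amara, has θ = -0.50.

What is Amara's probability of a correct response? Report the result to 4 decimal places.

P(θ) = 1 / (1 + exp(−α(θ − β)))
Exponent: 0.94 × (-0.50 − 0.47) = -0.9118
1/(1 + e^{0.9118}) = 0.2866

0.2866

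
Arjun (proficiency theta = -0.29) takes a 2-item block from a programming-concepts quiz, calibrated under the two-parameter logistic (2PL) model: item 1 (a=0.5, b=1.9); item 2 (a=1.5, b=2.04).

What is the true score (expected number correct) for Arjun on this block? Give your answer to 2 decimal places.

P(theta) = 1 / (1 + exp(−a(theta − b)))
P_1 = 1/(1+e^{1.0950}) = 0.2507
P_2 = 1/(1+e^{3.4950}) = 0.0295
E[score] = 0.2507 + 0.0295 = 0.2801

0.28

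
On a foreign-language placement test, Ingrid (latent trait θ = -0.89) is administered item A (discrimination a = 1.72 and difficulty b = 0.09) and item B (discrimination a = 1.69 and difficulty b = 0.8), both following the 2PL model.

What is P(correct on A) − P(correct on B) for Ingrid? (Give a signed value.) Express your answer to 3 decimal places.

P(θ) = 1 / (1 + exp(−a(θ − b)))
P_A = 0.1564
P_B = 0.0544
P_A − P_B = 0.1020

0.102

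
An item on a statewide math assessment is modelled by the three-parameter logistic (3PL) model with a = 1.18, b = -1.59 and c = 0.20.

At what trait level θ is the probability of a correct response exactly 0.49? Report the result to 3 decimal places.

P(θ) = c + (1 − c) · 1 / (1 + exp(−a(θ − b)))
Remove guessing floor: (0.49 − 0.20)/(1 − 0.20) = 0.3625
logit = ln(0.3625/0.6375) = -0.5645
θ = b + logit/(a) = -1.59 + (-0.5645)/1.1800 = -2.0684

-2.068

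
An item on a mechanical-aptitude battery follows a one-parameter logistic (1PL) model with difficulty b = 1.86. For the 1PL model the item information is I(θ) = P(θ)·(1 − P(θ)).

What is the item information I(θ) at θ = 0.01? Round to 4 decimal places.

0.1174

P = 1/(1+e^{1.8500}) = 0.1359
P(1−P) = 0.1359 × 0.8641 = 0.1174
I = P(1−P) = 0.11741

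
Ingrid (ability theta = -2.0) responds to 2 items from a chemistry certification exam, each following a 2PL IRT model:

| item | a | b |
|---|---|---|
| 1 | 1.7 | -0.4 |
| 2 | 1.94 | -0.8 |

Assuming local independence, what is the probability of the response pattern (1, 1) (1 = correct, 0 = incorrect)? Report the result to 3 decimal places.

P(theta) = 1 / (1 + exp(−a(theta − b)))
P_1 = 1/(1+e^{2.7200}) = 0.0618
P_2 = 1/(1+e^{2.3280}) = 0.0888
L = P_1 × P_2 = 0.0618 × 0.0888 = 0.00549

0.005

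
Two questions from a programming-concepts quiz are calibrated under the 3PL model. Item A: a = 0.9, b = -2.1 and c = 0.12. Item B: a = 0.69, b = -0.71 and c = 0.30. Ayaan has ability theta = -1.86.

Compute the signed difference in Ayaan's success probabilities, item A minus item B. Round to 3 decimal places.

0.089

P(theta) = c + (1 − c) · 1 / (1 + exp(−a(theta − b)))
P_A = 0.6073
P_B = 0.5180
P_A − P_B = 0.0893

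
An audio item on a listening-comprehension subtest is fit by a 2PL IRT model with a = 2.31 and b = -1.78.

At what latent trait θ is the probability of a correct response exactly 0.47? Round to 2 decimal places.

-1.83

P(θ) = 1 / (1 + exp(−a(θ − b)))
logit = ln(0.4700/0.5300) = -0.1201
θ = b + logit/(a) = -1.78 + (-0.1201)/2.3100 = -1.8320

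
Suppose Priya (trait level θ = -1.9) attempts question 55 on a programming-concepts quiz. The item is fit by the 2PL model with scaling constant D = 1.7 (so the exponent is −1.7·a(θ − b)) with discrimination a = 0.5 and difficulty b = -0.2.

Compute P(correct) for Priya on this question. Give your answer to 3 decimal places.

P(θ) = 1 / (1 + exp(−D·a(θ − b)))
Exponent: 1.7 × 0.5 × (-1.9 − (-0.2)) = -1.4450
1/(1 + e^{1.4450}) = 0.1908
P = 0.1908

0.191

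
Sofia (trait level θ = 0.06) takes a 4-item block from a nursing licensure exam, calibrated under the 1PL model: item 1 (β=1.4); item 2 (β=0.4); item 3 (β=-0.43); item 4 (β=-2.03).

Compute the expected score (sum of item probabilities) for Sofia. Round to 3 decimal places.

P(θ) = 1 / (1 + exp(−(θ − β)))
P_1 = 1/(1+e^{1.3400}) = 0.2075
P_2 = 1/(1+e^{0.3400}) = 0.4158
P_3 = 1/(1+e^{-0.4900}) = 0.6201
P_4 = 1/(1+e^{-2.0900}) = 0.8899
E[score] = 0.2075 + 0.4158 + 0.6201 + 0.8899 = 2.1334

2.133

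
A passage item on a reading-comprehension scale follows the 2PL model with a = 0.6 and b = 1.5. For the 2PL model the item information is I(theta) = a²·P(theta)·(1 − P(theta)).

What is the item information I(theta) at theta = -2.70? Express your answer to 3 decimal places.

P = 1/(1+e^{2.5200}) = 0.0745
P(1−P) = 0.0745 × 0.9255 = 0.0689
I = a² × P(1−P) = 0.6² × 0.0689 = 0.02481

0.025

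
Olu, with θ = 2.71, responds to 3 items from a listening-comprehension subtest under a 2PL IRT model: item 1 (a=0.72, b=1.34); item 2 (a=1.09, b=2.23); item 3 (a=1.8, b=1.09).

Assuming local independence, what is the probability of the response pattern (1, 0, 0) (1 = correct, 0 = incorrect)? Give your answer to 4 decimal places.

0.0139

P(θ) = 1 / (1 + exp(−a(θ − b)))
P_1 = 1/(1+e^{-0.9864}) = 0.7284
P_2 = 1/(1+e^{-0.5232}) = 0.6279
P_3 = 1/(1+e^{-2.9160}) = 0.9486
L = P_1 × (1−P_2) × (1−P_3) = 0.7284 × 0.3721 × 0.0514 = 0.01392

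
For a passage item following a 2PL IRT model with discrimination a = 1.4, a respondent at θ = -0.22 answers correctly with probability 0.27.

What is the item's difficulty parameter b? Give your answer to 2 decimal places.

0.49

P(θ) = 1 / (1 + exp(−a(θ − b)))
logit(0.27) = ln(0.27/0.73) = -0.9946
b = θ − logit/(a) = -0.22 − (-0.9946)/1.4000 = 0.4904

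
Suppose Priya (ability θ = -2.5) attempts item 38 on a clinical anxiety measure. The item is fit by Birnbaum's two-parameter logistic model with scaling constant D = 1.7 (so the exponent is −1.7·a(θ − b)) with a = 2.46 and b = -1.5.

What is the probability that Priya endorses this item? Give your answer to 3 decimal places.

0.015

P(θ) = 1 / (1 + exp(−D·a(θ − b)))
Exponent: 1.7 × 2.46 × (-2.5 − (-1.5)) = -4.1820
1/(1 + e^{4.1820}) = 0.0150
P = 0.0150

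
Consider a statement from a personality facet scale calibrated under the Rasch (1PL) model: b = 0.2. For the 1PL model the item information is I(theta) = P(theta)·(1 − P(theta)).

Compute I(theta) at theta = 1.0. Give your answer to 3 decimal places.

P = 1/(1+e^{-0.8000}) = 0.6900
P(1−P) = 0.6900 × 0.3100 = 0.2139
I = P(1−P) = 0.21391

0.214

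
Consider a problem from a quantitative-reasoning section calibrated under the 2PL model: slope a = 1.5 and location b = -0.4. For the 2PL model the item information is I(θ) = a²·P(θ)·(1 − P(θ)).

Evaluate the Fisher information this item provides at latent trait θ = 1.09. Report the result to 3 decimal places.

0.196

P = 1/(1+e^{-2.2350}) = 0.9033
P(1−P) = 0.9033 × 0.0967 = 0.0873
I = a² × P(1−P) = 1.5² × 0.0873 = 0.19645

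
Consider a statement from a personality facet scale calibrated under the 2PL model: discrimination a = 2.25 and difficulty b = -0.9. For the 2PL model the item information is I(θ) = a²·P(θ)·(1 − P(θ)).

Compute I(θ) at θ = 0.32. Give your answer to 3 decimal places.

0.287

P = 1/(1+e^{-2.7450}) = 0.9396
P(1−P) = 0.9396 × 0.0604 = 0.0567
I = a² × P(1−P) = 2.25² × 0.0567 = 0.28717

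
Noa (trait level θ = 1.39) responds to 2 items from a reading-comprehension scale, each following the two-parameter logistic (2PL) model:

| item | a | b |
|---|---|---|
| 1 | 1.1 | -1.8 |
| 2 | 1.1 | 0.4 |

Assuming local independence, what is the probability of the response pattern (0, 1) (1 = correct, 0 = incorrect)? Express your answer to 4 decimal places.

P(θ) = 1 / (1 + exp(−a(θ − b)))
P_1 = 1/(1+e^{-3.5090}) = 0.9709
P_2 = 1/(1+e^{-1.0890}) = 0.7482
L = (1−P_1) × P_2 = 0.0291 × 0.7482 = 0.02174

0.0217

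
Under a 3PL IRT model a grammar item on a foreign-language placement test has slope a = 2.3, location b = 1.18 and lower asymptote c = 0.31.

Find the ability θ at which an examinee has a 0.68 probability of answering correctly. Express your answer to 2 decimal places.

1.24

P(θ) = c + (1 − c) · 1 / (1 + exp(−a(θ − b)))
Remove guessing floor: (0.68 − 0.31)/(1 − 0.31) = 0.5362
logit = ln(0.5362/0.4638) = 0.1452
θ = b + logit/(a) = 1.18 + 0.1452/2.3000 = 1.2431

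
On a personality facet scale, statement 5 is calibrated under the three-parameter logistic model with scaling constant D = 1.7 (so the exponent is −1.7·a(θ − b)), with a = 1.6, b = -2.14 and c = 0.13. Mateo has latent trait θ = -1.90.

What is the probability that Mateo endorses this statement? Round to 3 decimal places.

P(θ) = c + (1 − c) · 1 / (1 + exp(−D·a(θ − b)))
Exponent: 1.7 × 1.6 × (-1.90 − (-2.14)) = 0.6528
1/(1 + e^{-0.6528}) = 0.6576
P = 0.13 + 0.87 × 0.6576 = 0.7021

0.702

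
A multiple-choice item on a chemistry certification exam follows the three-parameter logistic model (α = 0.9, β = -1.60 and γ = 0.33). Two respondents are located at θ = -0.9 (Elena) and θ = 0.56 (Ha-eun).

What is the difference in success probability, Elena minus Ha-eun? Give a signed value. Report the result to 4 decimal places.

P(θ) = γ + (1 − γ) · 1 / (1 + exp(−α(θ − β)))
P(Elena) = 0.7672  [exponent 0.6300]
P(Ha-eun) = 0.9161  [exponent 1.9440]
Difference = 0.7672 − 0.9161 = -0.1489

-0.1489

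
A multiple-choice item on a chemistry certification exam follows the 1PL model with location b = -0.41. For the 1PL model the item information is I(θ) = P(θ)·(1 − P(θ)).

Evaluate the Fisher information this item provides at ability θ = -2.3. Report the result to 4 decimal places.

0.1140

P = 1/(1+e^{1.8900}) = 0.1312
P(1−P) = 0.1312 × 0.8688 = 0.1140
I = P(1−P) = 0.11402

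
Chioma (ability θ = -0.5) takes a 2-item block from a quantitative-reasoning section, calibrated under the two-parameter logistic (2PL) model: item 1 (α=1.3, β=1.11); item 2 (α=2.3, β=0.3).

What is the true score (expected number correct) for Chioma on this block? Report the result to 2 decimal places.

P(θ) = 1 / (1 + exp(−α(θ − β)))
P_1 = 1/(1+e^{2.0930}) = 0.1098
P_2 = 1/(1+e^{1.8400}) = 0.1371
E[score] = 0.1098 + 0.1371 = 0.2468

0.25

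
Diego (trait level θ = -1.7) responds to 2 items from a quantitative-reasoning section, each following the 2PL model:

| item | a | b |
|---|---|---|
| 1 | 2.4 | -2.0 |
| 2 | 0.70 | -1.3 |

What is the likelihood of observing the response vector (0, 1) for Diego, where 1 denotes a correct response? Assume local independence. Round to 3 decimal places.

P(θ) = 1 / (1 + exp(−a(θ − b)))
P_1 = 1/(1+e^{-0.7200}) = 0.6726
P_2 = 1/(1+e^{0.2800}) = 0.4305
L = (1−P_1) × P_2 = 0.3274 × 0.4305 = 0.14093

0.141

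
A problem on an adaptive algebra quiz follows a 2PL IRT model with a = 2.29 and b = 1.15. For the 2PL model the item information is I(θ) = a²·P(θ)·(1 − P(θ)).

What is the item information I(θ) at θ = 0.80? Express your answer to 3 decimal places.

1.121

P = 1/(1+e^{0.8015}) = 0.3097
P(1−P) = 0.3097 × 0.6903 = 0.2138
I = a² × P(1−P) = 2.29² × 0.2138 = 1.12112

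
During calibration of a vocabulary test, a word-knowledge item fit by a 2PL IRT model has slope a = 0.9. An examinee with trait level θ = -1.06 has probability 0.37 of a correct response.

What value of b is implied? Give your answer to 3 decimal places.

-0.469

P(θ) = 1 / (1 + exp(−a(θ − b)))
logit(0.37) = ln(0.37/0.63) = -0.5322
b = θ − logit/(a) = -1.06 − (-0.5322)/0.9000 = -0.4686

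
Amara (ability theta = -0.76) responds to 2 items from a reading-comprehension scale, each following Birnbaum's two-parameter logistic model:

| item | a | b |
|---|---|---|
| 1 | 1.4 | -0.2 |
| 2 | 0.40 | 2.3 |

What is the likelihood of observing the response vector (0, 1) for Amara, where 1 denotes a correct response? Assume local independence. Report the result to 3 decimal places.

0.156

P(theta) = 1 / (1 + exp(−a(theta − b)))
P_1 = 1/(1+e^{0.7840}) = 0.3135
P_2 = 1/(1+e^{1.2240}) = 0.2272
L = (1−P_1) × P_2 = 0.6865 × 0.2272 = 0.15601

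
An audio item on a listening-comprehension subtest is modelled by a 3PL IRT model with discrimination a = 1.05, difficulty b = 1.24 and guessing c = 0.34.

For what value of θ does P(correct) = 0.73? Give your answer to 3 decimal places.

P(θ) = c + (1 − c) · 1 / (1 + exp(−a(θ − b)))
Remove guessing floor: (0.73 − 0.34)/(1 − 0.34) = 0.5909
logit = ln(0.5909/0.4091) = 0.3677
θ = b + logit/(a) = 1.24 + 0.3677/1.0500 = 1.5902

1.590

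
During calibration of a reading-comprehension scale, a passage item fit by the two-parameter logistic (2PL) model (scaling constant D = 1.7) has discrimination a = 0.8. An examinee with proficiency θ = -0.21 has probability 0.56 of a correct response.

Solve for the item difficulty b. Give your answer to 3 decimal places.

P(θ) = 1 / (1 + exp(−D·a(θ − b)))
logit(0.56) = ln(0.56/0.44) = 0.2412
b = θ − logit/(1.7·a) = -0.21 − 0.2412/1.3600 = -0.3873

-0.387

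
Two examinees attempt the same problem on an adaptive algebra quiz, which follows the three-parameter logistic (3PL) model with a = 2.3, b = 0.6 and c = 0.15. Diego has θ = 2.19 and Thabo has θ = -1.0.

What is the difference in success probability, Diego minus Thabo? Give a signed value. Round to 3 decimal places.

P(θ) = c + (1 − c) · 1 / (1 + exp(−a(θ − b)))
P(Diego) = 0.9786  [exponent 3.6570]
P(Thabo) = 0.1709  [exponent -3.6800]
Difference = 0.9786 − 0.1709 = 0.8077

0.808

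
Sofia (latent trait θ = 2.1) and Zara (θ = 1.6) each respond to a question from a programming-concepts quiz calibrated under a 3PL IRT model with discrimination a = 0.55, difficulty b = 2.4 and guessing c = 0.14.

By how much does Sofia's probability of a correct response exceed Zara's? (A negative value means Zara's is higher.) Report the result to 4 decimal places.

P(θ) = c + (1 − c) · 1 / (1 + exp(−a(θ − b)))
P(Sofia) = 0.5346  [exponent -0.1650]
P(Zara) = 0.4769  [exponent -0.4400]
Difference = 0.5346 − 0.4769 = 0.0577

0.0577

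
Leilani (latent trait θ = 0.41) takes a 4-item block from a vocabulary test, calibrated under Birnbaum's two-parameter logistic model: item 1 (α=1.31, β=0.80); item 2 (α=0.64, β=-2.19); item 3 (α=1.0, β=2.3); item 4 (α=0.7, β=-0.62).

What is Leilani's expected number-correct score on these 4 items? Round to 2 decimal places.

2.02

P(θ) = 1 / (1 + exp(−α(θ − β)))
P_1 = 1/(1+e^{0.5109}) = 0.3750
P_2 = 1/(1+e^{-1.6640}) = 0.8408
P_3 = 1/(1+e^{1.8900}) = 0.1312
P_4 = 1/(1+e^{-0.7210}) = 0.6728
E[score] = 0.3750 + 0.8408 + 0.1312 + 0.6728 = 2.0198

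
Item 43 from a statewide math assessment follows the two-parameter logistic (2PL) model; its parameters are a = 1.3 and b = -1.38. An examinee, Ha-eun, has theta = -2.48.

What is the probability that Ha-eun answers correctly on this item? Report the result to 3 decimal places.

0.193

P(theta) = 1 / (1 + exp(−a(theta − b)))
Exponent: 1.3 × (-2.48 − (-1.38)) = -1.4300
1/(1 + e^{1.4300}) = 0.1931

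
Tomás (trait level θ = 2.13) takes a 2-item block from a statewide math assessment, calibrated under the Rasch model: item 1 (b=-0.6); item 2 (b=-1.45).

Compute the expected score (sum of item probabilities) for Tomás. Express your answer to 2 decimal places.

P(θ) = 1 / (1 + exp(−(θ − b)))
P_1 = 1/(1+e^{-2.7300}) = 0.9388
P_2 = 1/(1+e^{-3.5800}) = 0.9729
E[score] = 0.9388 + 0.9729 = 1.9117

1.91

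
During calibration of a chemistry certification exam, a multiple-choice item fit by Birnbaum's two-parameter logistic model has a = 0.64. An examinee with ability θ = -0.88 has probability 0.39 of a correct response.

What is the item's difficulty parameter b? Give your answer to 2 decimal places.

P(θ) = 1 / (1 + exp(−a(θ − b)))
logit(0.39) = ln(0.39/0.61) = -0.4473
b = θ − logit/(a) = -0.88 − (-0.4473)/0.6400 = -0.1811

-0.18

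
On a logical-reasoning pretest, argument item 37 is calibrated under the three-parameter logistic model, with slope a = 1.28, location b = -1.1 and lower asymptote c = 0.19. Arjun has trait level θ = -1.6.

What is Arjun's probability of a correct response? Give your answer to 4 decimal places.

P(θ) = c + (1 − c) · 1 / (1 + exp(−a(θ − b)))
Exponent: 1.28 × (-1.6 − (-1.1)) = -0.6400
1/(1 + e^{0.6400}) = 0.3452
P = 0.19 + 0.81 × 0.3452 = 0.4696

0.4696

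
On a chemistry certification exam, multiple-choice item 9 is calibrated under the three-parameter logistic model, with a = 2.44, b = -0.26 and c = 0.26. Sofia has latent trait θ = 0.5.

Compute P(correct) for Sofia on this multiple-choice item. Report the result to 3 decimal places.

0.900

P(θ) = c + (1 − c) · 1 / (1 + exp(−a(θ − b)))
Exponent: 2.44 × (0.5 − (-0.26)) = 1.8544
1/(1 + e^{-1.8544}) = 0.8646
P = 0.26 + 0.74 × 0.8646 = 0.8998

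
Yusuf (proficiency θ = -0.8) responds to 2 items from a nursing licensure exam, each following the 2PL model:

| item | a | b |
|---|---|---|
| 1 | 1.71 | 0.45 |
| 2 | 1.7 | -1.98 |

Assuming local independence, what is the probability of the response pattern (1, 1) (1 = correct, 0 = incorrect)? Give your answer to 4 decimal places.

0.0930

P(θ) = 1 / (1 + exp(−a(θ − b)))
P_1 = 1/(1+e^{2.1375}) = 0.1055
P_2 = 1/(1+e^{-2.0060}) = 0.8814
L = P_1 × P_2 = 0.1055 × 0.8814 = 0.09299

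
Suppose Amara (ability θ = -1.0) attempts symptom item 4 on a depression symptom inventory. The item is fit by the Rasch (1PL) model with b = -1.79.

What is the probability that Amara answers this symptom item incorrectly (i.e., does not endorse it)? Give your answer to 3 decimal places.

0.312

P(θ) = 1 / (1 + exp(−(θ − b)))
Exponent: (-1.0 − (-1.79)) = 0.7900
1/(1 + e^{-0.7900}) = 0.6878
P = 0.6878
P(incorrect) = 1 − 0.6878 = 0.3122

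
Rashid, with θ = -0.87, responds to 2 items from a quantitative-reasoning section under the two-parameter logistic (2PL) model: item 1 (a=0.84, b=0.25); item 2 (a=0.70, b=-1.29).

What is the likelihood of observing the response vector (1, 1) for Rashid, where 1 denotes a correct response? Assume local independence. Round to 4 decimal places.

0.1609

P(θ) = 1 / (1 + exp(−a(θ − b)))
P_1 = 1/(1+e^{0.9408}) = 0.2807
P_2 = 1/(1+e^{-0.2940}) = 0.5730
L = P_1 × P_2 = 0.2807 × 0.5730 = 0.16086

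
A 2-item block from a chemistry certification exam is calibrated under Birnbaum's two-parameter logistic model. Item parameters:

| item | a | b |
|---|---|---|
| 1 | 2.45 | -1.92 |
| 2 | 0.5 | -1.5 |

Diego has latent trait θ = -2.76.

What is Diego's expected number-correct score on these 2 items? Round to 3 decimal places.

P(θ) = 1 / (1 + exp(−a(θ − b)))
P_1 = 1/(1+e^{2.0580}) = 0.1132
P_2 = 1/(1+e^{0.6300}) = 0.3475
E[score] = 0.1132 + 0.3475 = 0.4608

0.461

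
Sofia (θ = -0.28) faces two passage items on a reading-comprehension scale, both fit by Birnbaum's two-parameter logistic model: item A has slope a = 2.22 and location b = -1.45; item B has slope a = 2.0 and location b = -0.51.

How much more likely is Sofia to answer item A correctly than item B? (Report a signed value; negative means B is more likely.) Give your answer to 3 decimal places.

0.318

P(θ) = 1 / (1 + exp(−a(θ − b)))
P_A = 0.9307
P_B = 0.6130
P_A − P_B = 0.3177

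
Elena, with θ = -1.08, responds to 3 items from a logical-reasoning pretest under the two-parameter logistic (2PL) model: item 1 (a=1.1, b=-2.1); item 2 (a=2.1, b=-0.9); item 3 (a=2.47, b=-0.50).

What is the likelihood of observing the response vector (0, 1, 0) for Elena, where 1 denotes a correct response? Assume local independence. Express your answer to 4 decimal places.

P(θ) = 1 / (1 + exp(−a(θ − b)))
P_1 = 1/(1+e^{-1.1220}) = 0.7544
P_2 = 1/(1+e^{0.3780}) = 0.4066
P_3 = 1/(1+e^{1.4326}) = 0.1927
L = (1−P_1) × P_2 × (1−P_3) = 0.2456 × 0.4066 × 0.8073 = 0.08063

0.0806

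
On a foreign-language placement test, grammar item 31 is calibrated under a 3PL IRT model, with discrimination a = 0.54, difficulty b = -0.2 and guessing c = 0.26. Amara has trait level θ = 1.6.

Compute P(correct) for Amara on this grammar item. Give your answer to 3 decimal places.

0.797

P(θ) = c + (1 − c) · 1 / (1 + exp(−a(θ − b)))
Exponent: 0.54 × (1.6 − (-0.2)) = 0.9720
1/(1 + e^{-0.9720}) = 0.7255
P = 0.26 + 0.74 × 0.7255 = 0.7969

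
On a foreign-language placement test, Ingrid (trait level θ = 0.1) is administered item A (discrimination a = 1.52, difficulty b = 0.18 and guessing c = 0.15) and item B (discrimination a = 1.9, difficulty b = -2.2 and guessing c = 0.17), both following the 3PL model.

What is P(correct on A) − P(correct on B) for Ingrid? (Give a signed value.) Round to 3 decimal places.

P(θ) = c + (1 − c) · 1 / (1 + exp(−a(θ − b)))
P_A = 0.5492
P_B = 0.9896
P_A − P_B = -0.4404

-0.440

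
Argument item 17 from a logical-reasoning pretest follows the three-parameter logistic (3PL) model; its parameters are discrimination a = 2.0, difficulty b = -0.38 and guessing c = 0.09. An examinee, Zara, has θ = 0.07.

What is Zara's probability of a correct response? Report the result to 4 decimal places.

P(θ) = c + (1 − c) · 1 / (1 + exp(−a(θ − b)))
Exponent: 2.0 × (0.07 − (-0.38)) = 0.9000
1/(1 + e^{-0.9000}) = 0.7109
P = 0.09 + 0.91 × 0.7109 = 0.7370

0.7370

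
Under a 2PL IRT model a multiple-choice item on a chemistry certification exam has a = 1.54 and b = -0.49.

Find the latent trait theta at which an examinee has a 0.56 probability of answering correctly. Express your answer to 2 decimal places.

P(theta) = 1 / (1 + exp(−a(theta − b)))
logit = ln(0.5600/0.4400) = 0.2412
theta = b + logit/(a) = -0.49 + 0.2412/1.5400 = -0.3334

-0.33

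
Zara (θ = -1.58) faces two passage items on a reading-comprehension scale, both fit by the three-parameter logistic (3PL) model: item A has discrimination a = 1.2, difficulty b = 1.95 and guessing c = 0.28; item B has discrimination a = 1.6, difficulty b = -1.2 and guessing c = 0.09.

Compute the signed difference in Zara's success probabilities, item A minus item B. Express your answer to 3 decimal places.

-0.121

P(θ) = c + (1 − c) · 1 / (1 + exp(−a(θ − b)))
P_A = 0.2903
P_B = 0.4108
P_A − P_B = -0.1205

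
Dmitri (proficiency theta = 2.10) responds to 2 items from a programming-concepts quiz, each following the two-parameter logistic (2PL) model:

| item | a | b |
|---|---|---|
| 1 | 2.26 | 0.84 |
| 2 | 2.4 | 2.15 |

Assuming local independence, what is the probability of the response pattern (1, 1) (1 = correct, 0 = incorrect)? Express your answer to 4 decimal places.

P(theta) = 1 / (1 + exp(−a(theta − b)))
P_1 = 1/(1+e^{-2.8476}) = 0.9452
P_2 = 1/(1+e^{0.1200}) = 0.4700
L = P_1 × P_2 = 0.9452 × 0.4700 = 0.44428

0.4443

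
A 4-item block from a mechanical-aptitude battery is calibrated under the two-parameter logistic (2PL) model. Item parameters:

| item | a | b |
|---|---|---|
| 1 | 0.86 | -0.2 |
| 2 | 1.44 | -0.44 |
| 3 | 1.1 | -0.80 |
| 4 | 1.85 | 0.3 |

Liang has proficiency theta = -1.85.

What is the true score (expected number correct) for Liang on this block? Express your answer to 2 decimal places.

0.57

P(theta) = 1 / (1 + exp(−a(theta − b)))
P_1 = 1/(1+e^{1.4190}) = 0.1948
P_2 = 1/(1+e^{2.0304}) = 0.1160
P_3 = 1/(1+e^{1.1550}) = 0.2396
P_4 = 1/(1+e^{3.9775}) = 0.0184
E[score] = 0.1948 + 0.1160 + 0.2396 + 0.0184 = 0.5688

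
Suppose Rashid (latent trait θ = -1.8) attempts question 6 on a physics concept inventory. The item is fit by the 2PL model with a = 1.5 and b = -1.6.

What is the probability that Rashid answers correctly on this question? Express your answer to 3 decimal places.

0.426

P(θ) = 1 / (1 + exp(−a(θ − b)))
Exponent: 1.5 × (-1.8 − (-1.6)) = -0.3000
1/(1 + e^{0.3000}) = 0.4256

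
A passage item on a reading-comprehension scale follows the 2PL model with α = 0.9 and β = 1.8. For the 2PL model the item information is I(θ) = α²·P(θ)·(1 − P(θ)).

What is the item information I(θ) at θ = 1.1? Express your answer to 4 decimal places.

P = 1/(1+e^{0.6300}) = 0.3475
P(1−P) = 0.3475 × 0.6525 = 0.2267
I = α² × P(1−P) = 0.9² × 0.2267 = 0.18367

0.1837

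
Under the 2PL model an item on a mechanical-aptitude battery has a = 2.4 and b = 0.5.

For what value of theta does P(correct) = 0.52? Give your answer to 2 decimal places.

0.53

P(theta) = 1 / (1 + exp(−a(theta − b)))
logit = ln(0.5200/0.4800) = 0.0800
theta = b + logit/(a) = 0.5 + 0.0800/2.4000 = 0.5334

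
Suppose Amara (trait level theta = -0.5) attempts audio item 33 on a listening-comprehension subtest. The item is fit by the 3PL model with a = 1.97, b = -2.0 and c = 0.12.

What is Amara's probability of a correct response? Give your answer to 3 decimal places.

P(theta) = c + (1 − c) · 1 / (1 + exp(−a(theta − b)))
Exponent: 1.97 × (-0.5 − (-2.0)) = 2.9550
1/(1 + e^{-2.9550}) = 0.9505
P = 0.12 + 0.88 × 0.9505 = 0.9564

0.956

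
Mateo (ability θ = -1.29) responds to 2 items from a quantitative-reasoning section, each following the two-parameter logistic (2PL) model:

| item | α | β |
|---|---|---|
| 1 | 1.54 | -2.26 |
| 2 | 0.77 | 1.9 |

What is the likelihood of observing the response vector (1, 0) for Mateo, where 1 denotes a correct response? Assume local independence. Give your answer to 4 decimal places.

0.7521

P(θ) = 1 / (1 + exp(−α(θ − β)))
P_1 = 1/(1+e^{-1.4938}) = 0.8166
P_2 = 1/(1+e^{2.4563}) = 0.0790
L = P_1 × (1−P_2) = 0.8166 × 0.9210 = 0.75215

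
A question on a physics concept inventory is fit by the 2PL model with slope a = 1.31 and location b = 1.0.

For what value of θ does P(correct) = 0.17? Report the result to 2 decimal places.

-0.21

P(θ) = 1 / (1 + exp(−a(θ − b)))
logit = ln(0.1700/0.8300) = -1.5856
θ = b + logit/(a) = 1.0 + (-1.5856)/1.3100 = -0.2104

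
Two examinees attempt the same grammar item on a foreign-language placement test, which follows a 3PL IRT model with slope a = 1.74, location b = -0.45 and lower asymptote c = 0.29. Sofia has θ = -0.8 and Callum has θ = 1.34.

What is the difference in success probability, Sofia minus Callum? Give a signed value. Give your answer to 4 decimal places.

P(θ) = c + (1 − c) · 1 / (1 + exp(−a(θ − b)))
P(Sofia) = 0.5401  [exponent -0.6090]
P(Callum) = 0.9698  [exponent 3.1146]
Difference = 0.5401 − 0.9698 = -0.4297

-0.4297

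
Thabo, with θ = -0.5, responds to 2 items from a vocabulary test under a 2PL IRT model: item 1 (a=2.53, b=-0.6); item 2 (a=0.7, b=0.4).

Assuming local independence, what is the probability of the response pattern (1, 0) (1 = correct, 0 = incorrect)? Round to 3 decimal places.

P(θ) = 1 / (1 + exp(−a(θ − b)))
P_1 = 1/(1+e^{-0.2530}) = 0.5629
P_2 = 1/(1+e^{0.6300}) = 0.3475
L = P_1 × (1−P_2) = 0.5629 × 0.6525 = 0.36730

0.367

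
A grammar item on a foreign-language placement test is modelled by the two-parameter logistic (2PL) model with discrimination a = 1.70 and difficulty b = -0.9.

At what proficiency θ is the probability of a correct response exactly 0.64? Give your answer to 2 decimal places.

-0.56

P(θ) = 1 / (1 + exp(−a(θ − b)))
logit = ln(0.6400/0.3600) = 0.5754
θ = b + logit/(a) = -0.9 + 0.5754/1.7000 = -0.5616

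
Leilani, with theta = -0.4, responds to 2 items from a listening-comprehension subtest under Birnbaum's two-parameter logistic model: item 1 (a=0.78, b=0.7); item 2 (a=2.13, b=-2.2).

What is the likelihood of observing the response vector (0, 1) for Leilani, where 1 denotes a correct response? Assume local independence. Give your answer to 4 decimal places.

0.6874

P(theta) = 1 / (1 + exp(−a(theta − b)))
P_1 = 1/(1+e^{0.8580}) = 0.2978
P_2 = 1/(1+e^{-3.8340}) = 0.9788
L = (1−P_1) × P_2 = 0.7022 × 0.9788 = 0.68738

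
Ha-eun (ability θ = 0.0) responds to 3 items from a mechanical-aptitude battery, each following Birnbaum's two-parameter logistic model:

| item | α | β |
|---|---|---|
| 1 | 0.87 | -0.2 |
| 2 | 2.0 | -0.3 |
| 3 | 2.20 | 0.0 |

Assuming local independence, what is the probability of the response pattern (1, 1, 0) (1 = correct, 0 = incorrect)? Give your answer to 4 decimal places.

0.1754

P(θ) = 1 / (1 + exp(−α(θ − β)))
P_1 = 1/(1+e^{-0.1740}) = 0.5434
P_2 = 1/(1+e^{-0.6000}) = 0.6457
P_3 = 1/(1+e^{0.0000}) = 0.5000
L = P_1 × P_2 × (1−P_3) = 0.5434 × 0.6457 × 0.5000 = 0.17542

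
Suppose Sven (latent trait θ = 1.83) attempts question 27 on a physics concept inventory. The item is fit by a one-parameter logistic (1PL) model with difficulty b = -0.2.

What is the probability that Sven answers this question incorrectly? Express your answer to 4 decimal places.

P(θ) = 1 / (1 + exp(−(θ − b)))
Exponent: (1.83 − (-0.2)) = 2.0300
1/(1 + e^{-2.0300}) = 0.8839
P = 0.8839
P(incorrect) = 1 − 0.8839 = 0.1161

0.1161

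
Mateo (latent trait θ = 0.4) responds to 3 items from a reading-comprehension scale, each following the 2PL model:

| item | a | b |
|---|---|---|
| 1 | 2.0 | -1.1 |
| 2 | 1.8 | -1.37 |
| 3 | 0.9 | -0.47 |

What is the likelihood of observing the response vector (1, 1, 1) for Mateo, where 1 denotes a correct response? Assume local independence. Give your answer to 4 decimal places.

P(θ) = 1 / (1 + exp(−a(θ − b)))
P_1 = 1/(1+e^{-3.0000}) = 0.9526
P_2 = 1/(1+e^{-3.1860}) = 0.9603
P_3 = 1/(1+e^{-0.7830}) = 0.6863
L = P_1 × P_2 × P_3 = 0.9526 × 0.9603 × 0.6863 = 0.62782

0.6278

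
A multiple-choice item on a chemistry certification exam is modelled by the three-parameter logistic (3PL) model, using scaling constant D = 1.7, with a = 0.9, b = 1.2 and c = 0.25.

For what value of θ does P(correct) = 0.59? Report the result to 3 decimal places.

1.078

P(θ) = c + (1 − c) · 1 / (1 + exp(−D·a(θ − b)))
Remove guessing floor: (0.59 − 0.25)/(1 − 0.25) = 0.4533
logit = ln(0.4533/0.5467) = -0.1872
θ = b + logit/(1.7·a) = 1.2 + (-0.1872)/1.5300 = 1.0776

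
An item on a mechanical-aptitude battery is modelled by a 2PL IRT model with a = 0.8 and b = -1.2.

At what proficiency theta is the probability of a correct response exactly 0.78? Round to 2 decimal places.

0.38

P(theta) = 1 / (1 + exp(−a(theta − b)))
logit = ln(0.7800/0.2200) = 1.2657
theta = b + logit/(a) = -1.2 + 1.2657/0.8000 = 0.3821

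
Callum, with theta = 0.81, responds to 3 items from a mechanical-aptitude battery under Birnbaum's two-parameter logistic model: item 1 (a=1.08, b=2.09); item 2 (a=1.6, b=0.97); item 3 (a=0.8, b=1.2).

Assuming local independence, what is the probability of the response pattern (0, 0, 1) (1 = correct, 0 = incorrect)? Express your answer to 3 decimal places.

0.190

P(theta) = 1 / (1 + exp(−a(theta − b)))
P_1 = 1/(1+e^{1.3824}) = 0.2006
P_2 = 1/(1+e^{0.2560}) = 0.4363
P_3 = 1/(1+e^{0.3120}) = 0.4226
L = (1−P_1) × (1−P_2) × P_3 = 0.7994 × 0.5637 × 0.4226 = 0.19042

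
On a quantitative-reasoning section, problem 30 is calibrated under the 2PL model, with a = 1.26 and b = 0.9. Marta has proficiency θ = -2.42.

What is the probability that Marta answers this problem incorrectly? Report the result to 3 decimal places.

0.985

P(θ) = 1 / (1 + exp(−a(θ − b)))
Exponent: 1.26 × (-2.42 − 0.9) = -4.1832
1/(1 + e^{4.1832}) = 0.0150
P(incorrect) = 1 − 0.0150 = 0.9850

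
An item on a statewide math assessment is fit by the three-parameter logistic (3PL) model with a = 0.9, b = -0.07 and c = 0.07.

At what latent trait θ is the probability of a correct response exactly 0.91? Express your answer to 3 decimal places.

2.412

P(θ) = c + (1 − c) · 1 / (1 + exp(−a(θ − b)))
Remove guessing floor: (0.91 − 0.07)/(1 − 0.07) = 0.9032
logit = ln(0.9032/0.0968) = 2.2336
θ = b + logit/(a) = -0.07 + 2.2336/0.9000 = 2.4118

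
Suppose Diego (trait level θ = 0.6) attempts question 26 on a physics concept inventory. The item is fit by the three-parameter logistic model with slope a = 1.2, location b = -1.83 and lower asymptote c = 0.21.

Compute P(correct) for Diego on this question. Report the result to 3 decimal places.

0.959

P(θ) = c + (1 − c) · 1 / (1 + exp(−a(θ − b)))
Exponent: 1.2 × (0.6 − (-1.83)) = 2.9160
1/(1 + e^{-2.9160}) = 0.9486
P = 0.21 + 0.79 × 0.9486 = 0.9594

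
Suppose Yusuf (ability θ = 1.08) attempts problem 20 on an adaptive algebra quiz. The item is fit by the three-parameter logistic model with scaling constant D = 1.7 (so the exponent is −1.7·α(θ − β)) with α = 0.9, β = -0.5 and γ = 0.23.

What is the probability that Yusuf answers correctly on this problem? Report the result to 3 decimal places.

P(θ) = γ + (1 − γ) · 1 / (1 + exp(−D·α(θ − β)))
Exponent: 1.7 × 0.9 × (1.08 − (-0.5)) = 2.4174
1/(1 + e^{-2.4174}) = 0.9181
P = 0.23 + 0.77 × 0.9181 = 0.9370

0.937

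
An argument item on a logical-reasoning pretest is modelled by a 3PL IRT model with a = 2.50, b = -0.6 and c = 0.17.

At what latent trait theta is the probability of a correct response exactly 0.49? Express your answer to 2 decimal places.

-0.79

P(theta) = c + (1 − c) · 1 / (1 + exp(−a(theta − b)))
Remove guessing floor: (0.49 − 0.17)/(1 − 0.17) = 0.3855
logit = ln(0.3855/0.6145) = -0.4661
theta = b + logit/(a) = -0.6 + (-0.4661)/2.5000 = -0.7864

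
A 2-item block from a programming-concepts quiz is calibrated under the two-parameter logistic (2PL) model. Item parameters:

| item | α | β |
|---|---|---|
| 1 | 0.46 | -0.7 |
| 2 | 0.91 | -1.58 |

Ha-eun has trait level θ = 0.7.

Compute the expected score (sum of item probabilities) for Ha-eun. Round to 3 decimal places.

P(θ) = 1 / (1 + exp(−α(θ − β)))
P_1 = 1/(1+e^{-0.6440}) = 0.6557
P_2 = 1/(1+e^{-2.0748}) = 0.8884
E[score] = 0.6557 + 0.8884 = 1.5441

1.544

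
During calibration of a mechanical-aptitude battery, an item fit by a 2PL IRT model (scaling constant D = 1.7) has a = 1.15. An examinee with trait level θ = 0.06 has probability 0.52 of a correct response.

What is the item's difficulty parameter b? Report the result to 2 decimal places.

0.02

P(θ) = 1 / (1 + exp(−D·a(θ − b)))
logit(0.52) = ln(0.52/0.48) = 0.0800
b = θ − logit/(1.7·a) = 0.06 − 0.0800/1.9550 = 0.0191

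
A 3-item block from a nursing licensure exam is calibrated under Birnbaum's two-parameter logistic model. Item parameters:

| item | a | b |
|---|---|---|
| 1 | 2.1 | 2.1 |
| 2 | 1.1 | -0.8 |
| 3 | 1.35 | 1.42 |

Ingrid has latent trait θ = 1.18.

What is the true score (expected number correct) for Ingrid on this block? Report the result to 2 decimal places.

P(θ) = 1 / (1 + exp(−a(θ − b)))
P_1 = 1/(1+e^{1.9320}) = 0.1265
P_2 = 1/(1+e^{-2.1780}) = 0.8983
P_3 = 1/(1+e^{0.3240}) = 0.4197
E[score] = 0.1265 + 0.8983 + 0.4197 = 1.4445

1.44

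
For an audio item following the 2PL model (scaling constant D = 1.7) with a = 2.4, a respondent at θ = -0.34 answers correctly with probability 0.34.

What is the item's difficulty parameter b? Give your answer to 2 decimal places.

P(θ) = 1 / (1 + exp(−D·a(θ − b)))
logit(0.34) = ln(0.34/0.66) = -0.6633
b = θ − logit/(1.7·a) = -0.34 − (-0.6633)/4.0800 = -0.1774

-0.18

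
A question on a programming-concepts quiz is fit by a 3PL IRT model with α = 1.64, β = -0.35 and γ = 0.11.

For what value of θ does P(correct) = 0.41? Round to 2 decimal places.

-0.76

P(θ) = γ + (1 − γ) · 1 / (1 + exp(−α(θ − β)))
Remove guessing floor: (0.41 − 0.11)/(1 − 0.11) = 0.3371
logit = ln(0.3371/0.6629) = -0.6763
θ = β + logit/(α) = -0.35 + (-0.6763)/1.6400 = -0.7624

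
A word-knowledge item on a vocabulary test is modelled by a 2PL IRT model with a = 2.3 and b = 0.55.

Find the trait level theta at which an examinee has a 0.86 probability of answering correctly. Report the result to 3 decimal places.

P(theta) = 1 / (1 + exp(−a(theta − b)))
logit = ln(0.8600/0.1400) = 1.8153
theta = b + logit/(a) = 0.55 + 1.8153/2.3000 = 1.3393

1.339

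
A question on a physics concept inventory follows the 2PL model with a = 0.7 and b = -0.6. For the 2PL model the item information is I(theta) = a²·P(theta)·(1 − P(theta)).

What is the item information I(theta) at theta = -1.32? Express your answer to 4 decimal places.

0.1150

P = 1/(1+e^{0.5040}) = 0.3766
P(1−P) = 0.3766 × 0.6234 = 0.2348
I = a² × P(1−P) = 0.7² × 0.2348 = 0.11504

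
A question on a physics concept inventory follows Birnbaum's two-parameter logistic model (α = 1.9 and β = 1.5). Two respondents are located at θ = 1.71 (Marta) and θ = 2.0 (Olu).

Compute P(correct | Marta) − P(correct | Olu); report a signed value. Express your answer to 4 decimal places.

P(θ) = 1 / (1 + exp(−α(θ − β)))
P(Marta) = 0.5984  [exponent 0.3990]
P(Olu) = 0.7211  [exponent 0.9500]
Difference = 0.5984 − 0.7211 = -0.1227

-0.1227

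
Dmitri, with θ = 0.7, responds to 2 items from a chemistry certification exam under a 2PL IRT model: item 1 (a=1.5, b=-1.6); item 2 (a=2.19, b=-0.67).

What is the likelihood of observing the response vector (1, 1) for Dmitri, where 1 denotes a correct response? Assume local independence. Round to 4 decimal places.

P(θ) = 1 / (1 + exp(−a(θ − b)))
P_1 = 1/(1+e^{-3.4500}) = 0.9692
P_2 = 1/(1+e^{-3.0003}) = 0.9526
L = P_1 × P_2 = 0.9692 × 0.9526 = 0.92328

0.9233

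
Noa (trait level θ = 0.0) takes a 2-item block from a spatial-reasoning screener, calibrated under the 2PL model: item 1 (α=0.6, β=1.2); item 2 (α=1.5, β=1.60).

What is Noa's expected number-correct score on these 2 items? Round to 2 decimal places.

0.41

P(θ) = 1 / (1 + exp(−α(θ − β)))
P_1 = 1/(1+e^{0.7200}) = 0.3274
P_2 = 1/(1+e^{2.4000}) = 0.0832
E[score] = 0.3274 + 0.0832 = 0.4106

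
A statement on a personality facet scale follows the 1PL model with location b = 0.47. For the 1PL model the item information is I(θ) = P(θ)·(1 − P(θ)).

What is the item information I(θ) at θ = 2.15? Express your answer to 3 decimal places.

P = 1/(1+e^{-1.6800}) = 0.8429
P(1−P) = 0.8429 × 0.1571 = 0.1324
I = P(1−P) = 0.13242

0.132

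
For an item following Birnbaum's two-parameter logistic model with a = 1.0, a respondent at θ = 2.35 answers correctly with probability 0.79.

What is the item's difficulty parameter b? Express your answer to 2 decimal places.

1.03

P(θ) = 1 / (1 + exp(−a(θ − b)))
logit(0.79) = ln(0.79/0.21) = 1.3249
b = θ − logit/(a) = 2.35 − 1.3249/1.0000 = 1.0251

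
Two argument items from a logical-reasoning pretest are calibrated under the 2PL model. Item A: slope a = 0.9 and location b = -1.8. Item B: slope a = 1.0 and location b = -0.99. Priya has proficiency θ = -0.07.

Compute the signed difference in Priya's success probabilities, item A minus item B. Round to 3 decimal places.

P(θ) = 1 / (1 + exp(−a(θ − b)))
P_A = 0.8259
P_B = 0.7150
P_A − P_B = 0.1109

0.111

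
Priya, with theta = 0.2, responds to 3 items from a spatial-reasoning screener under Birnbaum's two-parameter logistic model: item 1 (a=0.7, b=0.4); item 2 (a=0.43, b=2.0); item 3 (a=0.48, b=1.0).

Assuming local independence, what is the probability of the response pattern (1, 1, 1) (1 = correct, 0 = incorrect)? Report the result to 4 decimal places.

P(theta) = 1 / (1 + exp(−a(theta − b)))
P_1 = 1/(1+e^{0.1400}) = 0.4651
P_2 = 1/(1+e^{0.7740}) = 0.3156
P_3 = 1/(1+e^{0.3840}) = 0.4052
L = P_1 × P_2 × P_3 = 0.4651 × 0.3156 × 0.4052 = 0.05947

0.0595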